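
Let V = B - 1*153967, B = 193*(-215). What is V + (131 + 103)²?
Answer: -140706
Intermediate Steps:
B = -41495
V = -195462 (V = -41495 - 1*153967 = -41495 - 153967 = -195462)
V + (131 + 103)² = -195462 + (131 + 103)² = -195462 + 234² = -195462 + 54756 = -140706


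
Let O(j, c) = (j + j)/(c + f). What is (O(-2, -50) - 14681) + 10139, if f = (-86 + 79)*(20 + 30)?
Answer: -454199/100 ≈ -4542.0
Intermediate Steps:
f = -350 (f = -7*50 = -350)
O(j, c) = 2*j/(-350 + c) (O(j, c) = (j + j)/(c - 350) = (2*j)/(-350 + c) = 2*j/(-350 + c))
(O(-2, -50) - 14681) + 10139 = (2*(-2)/(-350 - 50) - 14681) + 10139 = (2*(-2)/(-400) - 14681) + 10139 = (2*(-2)*(-1/400) - 14681) + 10139 = (1/100 - 14681) + 10139 = -1468099/100 + 10139 = -454199/100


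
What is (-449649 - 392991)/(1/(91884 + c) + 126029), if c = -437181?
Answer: -72740266020/10879358903 ≈ -6.6861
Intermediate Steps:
(-449649 - 392991)/(1/(91884 + c) + 126029) = (-449649 - 392991)/(1/(91884 - 437181) + 126029) = -842640/(1/(-345297) + 126029) = -842640/(-1/345297 + 126029) = -842640/43517435612/345297 = -842640*345297/43517435612 = -72740266020/10879358903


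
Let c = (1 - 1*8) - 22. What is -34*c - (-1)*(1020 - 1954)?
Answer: 52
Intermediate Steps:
c = -29 (c = (1 - 8) - 22 = -7 - 22 = -29)
-34*c - (-1)*(1020 - 1954) = -34*(-29) - (-1)*(1020 - 1954) = 986 - (-1)*(-934) = 986 - 1*934 = 986 - 934 = 52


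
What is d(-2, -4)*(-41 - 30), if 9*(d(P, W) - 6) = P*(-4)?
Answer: -4402/9 ≈ -489.11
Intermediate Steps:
d(P, W) = 6 - 4*P/9 (d(P, W) = 6 + (P*(-4))/9 = 6 + (-4*P)/9 = 6 - 4*P/9)
d(-2, -4)*(-41 - 30) = (6 - 4/9*(-2))*(-41 - 30) = (6 + 8/9)*(-71) = (62/9)*(-71) = -4402/9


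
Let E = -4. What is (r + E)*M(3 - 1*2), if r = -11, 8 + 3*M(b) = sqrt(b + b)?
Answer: 40 - 5*sqrt(2) ≈ 32.929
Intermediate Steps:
M(b) = -8/3 + sqrt(2)*sqrt(b)/3 (M(b) = -8/3 + sqrt(b + b)/3 = -8/3 + sqrt(2*b)/3 = -8/3 + (sqrt(2)*sqrt(b))/3 = -8/3 + sqrt(2)*sqrt(b)/3)
(r + E)*M(3 - 1*2) = (-11 - 4)*(-8/3 + sqrt(2)*sqrt(3 - 1*2)/3) = -15*(-8/3 + sqrt(2)*sqrt(3 - 2)/3) = -15*(-8/3 + sqrt(2)*sqrt(1)/3) = -15*(-8/3 + (1/3)*sqrt(2)*1) = -15*(-8/3 + sqrt(2)/3) = 40 - 5*sqrt(2)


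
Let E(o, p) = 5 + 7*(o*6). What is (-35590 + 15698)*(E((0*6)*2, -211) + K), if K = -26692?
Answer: 530857804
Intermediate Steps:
E(o, p) = 5 + 42*o (E(o, p) = 5 + 7*(6*o) = 5 + 42*o)
(-35590 + 15698)*(E((0*6)*2, -211) + K) = (-35590 + 15698)*((5 + 42*((0*6)*2)) - 26692) = -19892*((5 + 42*(0*2)) - 26692) = -19892*((5 + 42*0) - 26692) = -19892*((5 + 0) - 26692) = -19892*(5 - 26692) = -19892*(-26687) = 530857804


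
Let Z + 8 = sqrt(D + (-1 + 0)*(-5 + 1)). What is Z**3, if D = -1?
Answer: -584 + 195*sqrt(3) ≈ -246.25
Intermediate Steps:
Z = -8 + sqrt(3) (Z = -8 + sqrt(-1 + (-1 + 0)*(-5 + 1)) = -8 + sqrt(-1 - 1*(-4)) = -8 + sqrt(-1 + 4) = -8 + sqrt(3) ≈ -6.2680)
Z**3 = (-8 + sqrt(3))**3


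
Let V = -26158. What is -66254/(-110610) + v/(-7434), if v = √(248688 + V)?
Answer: 33127/55305 - 17*√770/7434 ≈ 0.53553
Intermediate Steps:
v = 17*√770 (v = √(248688 - 26158) = √222530 = 17*√770 ≈ 471.73)
-66254/(-110610) + v/(-7434) = -66254/(-110610) + (17*√770)/(-7434) = -66254*(-1/110610) + (17*√770)*(-1/7434) = 33127/55305 - 17*√770/7434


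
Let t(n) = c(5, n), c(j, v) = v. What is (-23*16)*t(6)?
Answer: -2208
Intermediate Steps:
t(n) = n
(-23*16)*t(6) = -23*16*6 = -368*6 = -2208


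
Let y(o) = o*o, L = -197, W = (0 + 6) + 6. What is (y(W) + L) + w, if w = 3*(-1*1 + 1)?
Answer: -53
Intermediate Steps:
W = 12 (W = 6 + 6 = 12)
y(o) = o**2
w = 0 (w = 3*(-1 + 1) = 3*0 = 0)
(y(W) + L) + w = (12**2 - 197) + 0 = (144 - 197) + 0 = -53 + 0 = -53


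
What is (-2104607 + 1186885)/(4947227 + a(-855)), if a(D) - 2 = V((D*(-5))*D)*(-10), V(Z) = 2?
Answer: -917722/4947209 ≈ -0.18550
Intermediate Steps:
a(D) = -18 (a(D) = 2 + 2*(-10) = 2 - 20 = -18)
(-2104607 + 1186885)/(4947227 + a(-855)) = (-2104607 + 1186885)/(4947227 - 18) = -917722/4947209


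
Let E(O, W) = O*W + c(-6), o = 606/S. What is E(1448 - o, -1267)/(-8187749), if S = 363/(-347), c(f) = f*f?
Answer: 310793278/990717629 ≈ 0.31371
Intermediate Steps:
c(f) = f²
S = -363/347 (S = 363*(-1/347) = -363/347 ≈ -1.0461)
o = -70094/121 (o = 606/(-363/347) = 606*(-347/363) = -70094/121 ≈ -579.29)
E(O, W) = 36 + O*W (E(O, W) = O*W + (-6)² = O*W + 36 = 36 + O*W)
E(1448 - o, -1267)/(-8187749) = (36 + (1448 - 1*(-70094/121))*(-1267))/(-8187749) = (36 + (1448 + 70094/121)*(-1267))*(-1/8187749) = (36 + (245302/121)*(-1267))*(-1/8187749) = (36 - 310797634/121)*(-1/8187749) = -310793278/121*(-1/8187749) = 310793278/990717629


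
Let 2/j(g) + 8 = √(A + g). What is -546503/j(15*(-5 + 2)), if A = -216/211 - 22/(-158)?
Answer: 2186012 - 1093006*I*√796828207/16669 ≈ 2.186e+6 - 1.851e+6*I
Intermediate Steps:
A = -14743/16669 (A = -216*1/211 - 22*(-1/158) = -216/211 + 11/79 = -14743/16669 ≈ -0.88446)
j(g) = 2/(-8 + √(-14743/16669 + g))
-546503/j(15*(-5 + 2)) = -(-2186012 + 546503*√16669*√(-14743 + 16669*(15*(-5 + 2)))/33338) = -(-2186012 + 546503*√16669*√(-14743 + 16669*(15*(-3)))/33338) = -(-2186012 + 546503*√16669*√(-14743 + 16669*(-45))/33338) = -(-2186012 + 546503*√16669*√(-14743 - 750105)/33338) = -(-2186012 + 1093006*I*√796828207/16669) = -546503*(-4 + 2*I*√796828207/16669) = 2186012 - 1093006*I*√796828207/16669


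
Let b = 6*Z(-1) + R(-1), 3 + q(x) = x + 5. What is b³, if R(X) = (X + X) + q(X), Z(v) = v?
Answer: -343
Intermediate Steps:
q(x) = 2 + x (q(x) = -3 + (x + 5) = -3 + (5 + x) = 2 + x)
R(X) = 2 + 3*X (R(X) = (X + X) + (2 + X) = 2*X + (2 + X) = 2 + 3*X)
b = -7 (b = 6*(-1) + (2 + 3*(-1)) = -6 + (2 - 3) = -6 - 1 = -7)
b³ = (-7)³ = -343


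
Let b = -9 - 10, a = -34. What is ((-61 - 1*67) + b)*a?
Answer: 4998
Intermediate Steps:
b = -19
((-61 - 1*67) + b)*a = ((-61 - 1*67) - 19)*(-34) = ((-61 - 67) - 19)*(-34) = (-128 - 19)*(-34) = -147*(-34) = 4998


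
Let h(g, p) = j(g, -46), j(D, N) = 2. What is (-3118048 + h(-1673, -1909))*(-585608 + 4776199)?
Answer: -13066455505186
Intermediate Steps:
h(g, p) = 2
(-3118048 + h(-1673, -1909))*(-585608 + 4776199) = (-3118048 + 2)*(-585608 + 4776199) = -3118046*4190591 = -13066455505186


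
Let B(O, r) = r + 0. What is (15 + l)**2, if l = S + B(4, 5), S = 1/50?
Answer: 1002001/2500 ≈ 400.80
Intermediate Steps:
B(O, r) = r
S = 1/50 ≈ 0.020000
l = 251/50 (l = 1/50 + 5 = 251/50 ≈ 5.0200)
(15 + l)**2 = (15 + 251/50)**2 = (1001/50)**2 = 1002001/2500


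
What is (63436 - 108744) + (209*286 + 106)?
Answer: 14572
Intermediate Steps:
(63436 - 108744) + (209*286 + 106) = -45308 + (59774 + 106) = -45308 + 59880 = 14572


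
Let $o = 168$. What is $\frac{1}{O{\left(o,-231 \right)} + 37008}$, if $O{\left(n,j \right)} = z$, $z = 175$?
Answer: $\frac{1}{37183} \approx 2.6894 \cdot 10^{-5}$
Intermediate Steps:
$O{\left(n,j \right)} = 175$
$\frac{1}{O{\left(o,-231 \right)} + 37008} = \frac{1}{175 + 37008} = \frac{1}{37183}$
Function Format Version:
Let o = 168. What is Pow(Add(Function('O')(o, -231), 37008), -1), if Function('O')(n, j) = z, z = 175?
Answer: Rational(1, 37183) ≈ 2.6894e-5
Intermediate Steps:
Function('O')(n, j) = 175
Pow(Add(Function('O')(o, -231), 37008), -1) = Pow(Add(175, 37008), -1) = Pow(37183, -1) = Rational(1, 37183)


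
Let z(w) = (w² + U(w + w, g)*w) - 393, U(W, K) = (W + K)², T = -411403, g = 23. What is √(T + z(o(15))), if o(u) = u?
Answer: 2*I*√92359 ≈ 607.81*I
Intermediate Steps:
U(W, K) = (K + W)²
z(w) = -393 + w² + w*(23 + 2*w)² (z(w) = (w² + (23 + (w + w))²*w) - 393 = (w² + (23 + 2*w)²*w) - 393 = (w² + w*(23 + 2*w)²) - 393 = -393 + w² + w*(23 + 2*w)²)
√(T + z(o(15))) = √(-411403 + (-393 + 15² + 15*(23 + 2*15)²)) = √(-411403 + (-393 + 225 + 15*(23 + 30)²)) = √(-411403 + (-393 + 225 + 15*53²)) = √(-411403 + (-393 + 225 + 15*2809)) = √(-411403 + (-393 + 225 + 42135)) = √(-411403 + 41967) = √(-369436) = 2*I*√92359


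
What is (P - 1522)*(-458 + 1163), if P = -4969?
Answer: -4576155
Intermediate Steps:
(P - 1522)*(-458 + 1163) = (-4969 - 1522)*(-458 + 1163) = -6491*705 = -4576155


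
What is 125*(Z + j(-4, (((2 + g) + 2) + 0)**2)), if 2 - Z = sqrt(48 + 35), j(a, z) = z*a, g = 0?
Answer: -7750 - 125*sqrt(83) ≈ -8888.8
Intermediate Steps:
j(a, z) = a*z
Z = 2 - sqrt(83) (Z = 2 - sqrt(48 + 35) = 2 - sqrt(83) ≈ -7.1104)
125*(Z + j(-4, (((2 + g) + 2) + 0)**2)) = 125*((2 - sqrt(83)) - 4*(((2 + 0) + 2) + 0)**2) = 125*((2 - sqrt(83)) - 4*((2 + 2) + 0)**2) = 125*((2 - sqrt(83)) - 4*(4 + 0)**2) = 125*((2 - sqrt(83)) - 4*4**2) = 125*((2 - sqrt(83)) - 4*16) = 125*((2 - sqrt(83)) - 64) = 125*(-62 - sqrt(83)) = -7750 - 125*sqrt(83)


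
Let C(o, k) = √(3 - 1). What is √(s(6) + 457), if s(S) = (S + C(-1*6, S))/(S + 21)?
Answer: √(37035 + 3*√2)/9 ≈ 21.384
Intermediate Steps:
C(o, k) = √2
s(S) = (S + √2)/(21 + S) (s(S) = (S + √2)/(S + 21) = (S + √2)/(21 + S))
√(s(6) + 457) = √((6 + √2)/(21 + 6) + 457) = √((6 + √2)/27 + 457) = √((2/9 + √2/27) + 457) = √(4115/9 + √2/27)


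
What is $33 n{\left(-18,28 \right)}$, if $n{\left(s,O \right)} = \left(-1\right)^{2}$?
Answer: $33$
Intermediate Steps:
$n{\left(s,O \right)} = 1$
$33 n{\left(-18,28 \right)} = 33 \cdot 1 = 33$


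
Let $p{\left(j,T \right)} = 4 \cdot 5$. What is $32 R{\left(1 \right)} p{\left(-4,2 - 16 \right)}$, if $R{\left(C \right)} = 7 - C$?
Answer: $3840$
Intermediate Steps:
$p{\left(j,T \right)} = 20$
$32 R{\left(1 \right)} p{\left(-4,2 - 16 \right)} = 32 \left(7 - 1\right) 20 = 32 \cdot 6 \cdot 20 = 192 \cdot 20 = 3840$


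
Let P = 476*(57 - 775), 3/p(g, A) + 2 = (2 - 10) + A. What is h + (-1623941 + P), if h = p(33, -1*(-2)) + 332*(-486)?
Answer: -17016491/8 ≈ -2.1271e+6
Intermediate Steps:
p(g, A) = 3/(-10 + A) (p(g, A) = 3/(-2 + ((2 - 10) + A)) = 3/(-2 + (-8 + A)) = 3/(-10 + A))
P = -341768 (P = 476*(-718) = -341768)
h = -1290819/8 (h = 3/(-10 - 1*(-2)) + 332*(-486) = 3/(-10 + 2) - 161352 = 3/(-8) - 161352 = 3*(-⅛) - 161352 = -3/8 - 161352 = -1290819/8 ≈ -1.6135e+5)
h + (-1623941 + P) = -1290819/8 + (-1623941 - 341768) = -1290819/8 - 1965709 = -17016491/8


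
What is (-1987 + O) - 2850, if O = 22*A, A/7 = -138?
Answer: -26089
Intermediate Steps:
A = -966 (A = 7*(-138) = -966)
O = -21252 (O = 22*(-966) = -21252)
(-1987 + O) - 2850 = (-1987 - 21252) - 2850 = -23239 - 2850 = -26089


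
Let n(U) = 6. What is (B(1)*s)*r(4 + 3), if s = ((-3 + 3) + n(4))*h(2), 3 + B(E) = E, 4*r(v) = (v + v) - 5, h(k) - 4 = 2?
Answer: -162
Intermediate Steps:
h(k) = 6 (h(k) = 4 + 2 = 6)
r(v) = -5/4 + v/2 (r(v) = ((v + v) - 5)/4 = (2*v - 5)/4 = (-5 + 2*v)/4 = -5/4 + v/2)
B(E) = -3 + E
s = 36 (s = ((-3 + 3) + 6)*6 = (0 + 6)*6 = 6*6 = 36)
(B(1)*s)*r(4 + 3) = ((-3 + 1)*36)*(-5/4 + (4 + 3)/2) = (-2*36)*(-5/4 + (½)*7) = -72*(-5/4 + 7/2) = -72*9/4 = -162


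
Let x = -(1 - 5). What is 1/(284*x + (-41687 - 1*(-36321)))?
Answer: -1/4230 ≈ -0.00023641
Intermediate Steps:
x = 4 (x = -1*(-4) = 4)
1/(284*x + (-41687 - 1*(-36321))) = 1/(284*4 + (-41687 - 1*(-36321))) = 1/(1136 + (-41687 + 36321)) = 1/(1136 - 5366) = 1/(-4230) = -1/4230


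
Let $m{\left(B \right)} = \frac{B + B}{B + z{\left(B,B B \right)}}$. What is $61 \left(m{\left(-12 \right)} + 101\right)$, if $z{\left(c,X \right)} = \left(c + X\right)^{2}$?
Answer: $\frac{8939489}{1451} \approx 6160.9$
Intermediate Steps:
$z{\left(c,X \right)} = \left(X + c\right)^{2}$
$m{\left(B \right)} = \frac{2 B}{B + \left(B + B^{2}\right)^{2}}$ ($m{\left(B \right)} = \frac{B + B}{B + \left(B B + B\right)^{2}} = \frac{2 B}{B + \left(B^{2} + B\right)^{2}} = \frac{2 B}{B + \left(B + B^{2}\right)^{2}}$)
$61 \left(m{\left(-12 \right)} + 101\right) = 61 \left(\frac{2}{1 - 12 \left(1 - 12\right)^{2}} + 101\right) = 61 \left(\frac{2}{1 - 12 \left(-11\right)^{2}} + 101\right) = 61 \left(\frac{2}{1 - 1452} + 101\right) = 61 \left(\frac{2}{-1451} + 101\right) = 61 \left(2 \left(- \frac{1}{1451}\right) + 101\right) = 61 \left(- \frac{2}{1451} + 101\right) = 61 \cdot \frac{146549}{1451} = \frac{8939489}{1451}$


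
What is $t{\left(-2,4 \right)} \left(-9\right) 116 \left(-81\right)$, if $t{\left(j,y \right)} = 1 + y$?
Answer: $422820$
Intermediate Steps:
$t{\left(-2,4 \right)} \left(-9\right) 116 \left(-81\right) = \left(1 + 4\right) \left(-9\right) 116 \left(-81\right) = 5 \left(-9\right) 116 \left(-81\right) = \left(-45\right) 116 \left(-81\right) = \left(-5220\right) \left(-81\right) = 422820$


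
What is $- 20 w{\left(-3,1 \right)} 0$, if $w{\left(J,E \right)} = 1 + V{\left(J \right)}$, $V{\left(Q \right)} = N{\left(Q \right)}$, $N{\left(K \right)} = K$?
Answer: $0$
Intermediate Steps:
$V{\left(Q \right)} = Q$
$w{\left(J,E \right)} = 1 + J$
$- 20 w{\left(-3,1 \right)} 0 = - 20 \left(1 - 3\right) 0 = \left(-20\right) \left(-2\right) 0 = 40 \cdot 0 = 0$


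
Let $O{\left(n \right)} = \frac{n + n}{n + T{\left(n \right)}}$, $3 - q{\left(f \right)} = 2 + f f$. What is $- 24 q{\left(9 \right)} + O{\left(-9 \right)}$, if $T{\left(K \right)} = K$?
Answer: $1921$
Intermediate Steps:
$q{\left(f \right)} = 1 - f^{2}$ ($q{\left(f \right)} = 3 - \left(2 + f f\right) = 3 - \left(2 + f^{2}\right) = 1 - f^{2}$)
$O{\left(n \right)} = 1$ ($O{\left(n \right)} = \frac{n + n}{n + n} = \frac{2 n}{2 n} = 2 n \frac{1}{2 n} = 1$)
$- 24 q{\left(9 \right)} + O{\left(-9 \right)} = - 24 \left(1 - 9^{2}\right) + 1 = - 24 \left(1 - 81\right) + 1 = \left(-24\right) \left(-80\right) + 1 = 1920 + 1 = 1921$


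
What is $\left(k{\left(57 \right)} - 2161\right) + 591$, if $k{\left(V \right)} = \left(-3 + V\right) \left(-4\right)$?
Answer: $-1786$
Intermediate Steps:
$k{\left(V \right)} = 12 - 4 V$
$\left(k{\left(57 \right)} - 2161\right) + 591 = \left(\left(12 - 228\right) - 2161\right) + 591 = \left(-216 - 2161\right) + 591 = -2377 + 591 = -1786$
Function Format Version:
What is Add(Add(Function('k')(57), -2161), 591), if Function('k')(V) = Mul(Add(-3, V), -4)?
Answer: -1786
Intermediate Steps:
Function('k')(V) = Add(12, Mul(-4, V))
Add(Add(Function('k')(57), -2161), 591) = Add(Add(Add(12, Mul(-4, 57)), -2161), 591) = Add(Add(Add(12, -228), -2161), 591) = Add(Add(-216, -2161), 591) = Add(-2377, 591) = -1786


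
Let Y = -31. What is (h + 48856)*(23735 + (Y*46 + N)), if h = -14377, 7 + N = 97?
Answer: 772295121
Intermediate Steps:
N = 90 (N = -7 + 97 = 90)
(h + 48856)*(23735 + (Y*46 + N)) = (-14377 + 48856)*(23735 + (-31*46 + 90)) = 34479*(23735 + (-1426 + 90)) = 34479*(23735 - 1336) = 34479*22399 = 772295121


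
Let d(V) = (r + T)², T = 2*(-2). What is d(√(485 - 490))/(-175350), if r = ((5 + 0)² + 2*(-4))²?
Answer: -1083/2338 ≈ -0.46322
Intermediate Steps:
T = -4
r = 289 (r = (5² - 8)² = (25 - 8)² = 17² = 289)
d(V) = 81225 (d(V) = (289 - 4)² = 285² = 81225)
d(√(485 - 490))/(-175350) = 81225/(-175350) = 81225*(-1/175350) = -1083/2338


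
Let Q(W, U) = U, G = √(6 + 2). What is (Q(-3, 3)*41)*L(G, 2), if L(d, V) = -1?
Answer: -123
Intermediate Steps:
G = 2*√2 (G = √8 = 2*√2 ≈ 2.8284)
(Q(-3, 3)*41)*L(G, 2) = (3*41)*(-1) = 123*(-1) = -123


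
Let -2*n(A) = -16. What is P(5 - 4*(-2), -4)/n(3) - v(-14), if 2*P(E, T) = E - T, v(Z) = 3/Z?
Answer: 143/112 ≈ 1.2768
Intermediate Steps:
n(A) = 8 (n(A) = -1/2*(-16) = 8)
P(E, T) = E/2 - T/2 (P(E, T) = (E - T)/2 = E/2 - T/2)
P(5 - 4*(-2), -4)/n(3) - v(-14) = ((5 - 4*(-2))/2 - 1/2*(-4))/8 - 3/(-14) = ((5 + 8)/2 + 2)*(1/8) - 3*(-1)/14 = ((1/2)*13 + 2)*(1/8) - 1*(-3/14) = (13/2 + 2)*(1/8) + 3/14 = (17/2)*(1/8) + 3/14 = 17/16 + 3/14 = 143/112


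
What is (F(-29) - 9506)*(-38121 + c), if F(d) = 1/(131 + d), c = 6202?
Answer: 30949013509/102 ≈ 3.0342e+8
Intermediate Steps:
(F(-29) - 9506)*(-38121 + c) = (1/(131 - 29) - 9506)*(-38121 + 6202) = (1/102 - 9506)*(-31919) = -969611/102*(-31919) = 30949013509/102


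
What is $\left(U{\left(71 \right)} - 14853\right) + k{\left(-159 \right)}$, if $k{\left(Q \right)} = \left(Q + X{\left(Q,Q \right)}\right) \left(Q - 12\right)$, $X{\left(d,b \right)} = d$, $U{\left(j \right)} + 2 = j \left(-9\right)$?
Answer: $38884$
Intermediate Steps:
$U{\left(j \right)} = -2 - 9 j$ ($U{\left(j \right)} = -2 + j \left(-9\right) = -2 - 9 j$)
$k{\left(Q \right)} = 2 Q \left(-12 + Q\right)$ ($k{\left(Q \right)} = \left(Q + Q\right) \left(Q - 12\right) = 2 Q \left(-12 + Q\right)$)
$\left(U{\left(71 \right)} - 14853\right) + k{\left(-159 \right)} = \left(\left(-2 - 639\right) - 14853\right) + 2 \left(-159\right) \left(-12 - 159\right) = \left(\left(-2 - 639\right) - 14853\right) + 2 \left(-159\right) \left(-171\right) = \left(-641 - 14853\right) + 54378 = -15494 + 54378 = 38884$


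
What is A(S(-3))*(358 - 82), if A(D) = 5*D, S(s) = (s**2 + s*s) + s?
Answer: 20700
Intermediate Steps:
S(s) = s + 2*s**2 (S(s) = (s**2 + s**2) + s = 2*s**2 + s = s + 2*s**2)
A(S(-3))*(358 - 82) = (5*(-3*(1 + 2*(-3))))*(358 - 82) = (5*(-3*(1 - 6)))*276 = (5*(-3*(-5)))*276 = (5*15)*276 = 75*276 = 20700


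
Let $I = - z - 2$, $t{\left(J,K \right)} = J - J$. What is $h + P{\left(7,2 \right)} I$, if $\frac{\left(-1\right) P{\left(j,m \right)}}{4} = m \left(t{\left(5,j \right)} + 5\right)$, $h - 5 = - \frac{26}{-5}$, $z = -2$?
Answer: $\frac{51}{5} \approx 10.2$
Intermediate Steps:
$t{\left(J,K \right)} = 0$
$h = \frac{51}{5}$ ($h = 5 - \frac{26}{-5} = 5 - - \frac{26}{5} = 5 + \frac{26}{5} = \frac{51}{5} \approx 10.2$)
$P{\left(j,m \right)} = - 20 m$ ($P{\left(j,m \right)} = - 4 m \left(0 + 5\right) = - 4 m 5 = - 4 \cdot 5 m = - 20 m$)
$I = 0$ ($I = \left(-1\right) \left(-2\right) - 2 = 2 - 2 = 0$)
$h + P{\left(7,2 \right)} I = \frac{51}{5} + \left(-20\right) 2 \cdot 0 = \frac{51}{5} - 0 = \frac{51}{5} + 0 = \frac{51}{5}$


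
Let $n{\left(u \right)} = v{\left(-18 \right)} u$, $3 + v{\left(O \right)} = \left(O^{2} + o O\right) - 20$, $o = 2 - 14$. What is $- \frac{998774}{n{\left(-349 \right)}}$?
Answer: $\frac{998774}{180433} \approx 5.5354$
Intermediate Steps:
$o = -12$ ($o = 2 - 14 = -12$)
$v{\left(O \right)} = -23 + O^{2} - 12 O$ ($v{\left(O \right)} = -3 - \left(20 - O^{2} + 12 O\right) = -23 + O^{2} - 12 O$)
$n{\left(u \right)} = 517 u$ ($n{\left(u \right)} = \left(-23 + \left(-18\right)^{2} - -216\right) u = \left(-23 + 324 + 216\right) u = 517 u$)
$- \frac{998774}{n{\left(-349 \right)}} = - \frac{998774}{517 \left(-349\right)} = - \frac{998774}{-180433} = \left(-998774\right) \left(- \frac{1}{180433}\right) = \frac{998774}{180433}$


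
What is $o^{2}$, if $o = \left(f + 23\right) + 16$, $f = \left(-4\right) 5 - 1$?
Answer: $324$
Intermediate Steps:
$f = -21$ ($f = -20 - 1 = -21$)
$o = 18$ ($o = \left(-21 + 23\right) + 16 = 2 + 16 = 18$)
$o^{2} = 18^{2} = 324$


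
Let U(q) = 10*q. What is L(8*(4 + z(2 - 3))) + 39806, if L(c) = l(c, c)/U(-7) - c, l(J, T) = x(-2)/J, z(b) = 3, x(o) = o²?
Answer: 38954999/980 ≈ 39750.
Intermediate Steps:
l(J, T) = 4/J (l(J, T) = (-2)²/J = 4/J)
L(c) = -c - 2/(35*c) (L(c) = (4/c)/((10*(-7))) - c = (4/c)/(-70) - c = (4/c)*(-1/70) - c = -2/(35*c) - c = -c - 2/(35*c))
L(8*(4 + z(2 - 3))) + 39806 = (-8*(4 + 3) - 2*1/(8*(4 + 3))/35) + 39806 = (-8*7 - 2/(35*(8*7))) + 39806 = (-1*56 - 2/35/56) + 39806 = (-56 - 2/35*1/56) + 39806 = (-56 - 1/980) + 39806 = -54881/980 + 39806 = 38954999/980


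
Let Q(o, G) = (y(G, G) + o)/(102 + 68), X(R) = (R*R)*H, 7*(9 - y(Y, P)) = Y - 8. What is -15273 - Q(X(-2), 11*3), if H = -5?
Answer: -534552/35 ≈ -15273.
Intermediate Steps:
y(Y, P) = 71/7 - Y/7 (y(Y, P) = 9 - (Y - 8)/7 = 9 - (-8 + Y)/7 = 9 + (8/7 - Y/7) = 71/7 - Y/7)
X(R) = -5*R² (X(R) = (R*R)*(-5) = R²*(-5) = -5*R²)
Q(o, G) = 71/1190 - G/1190 + o/170 (Q(o, G) = ((71/7 - G/7) + o)/(102 + 68) = (71/7 + o - G/7)/170 = (71/7 + o - G/7)*(1/170) = 71/1190 - G/1190 + o/170)
-15273 - Q(X(-2), 11*3) = -15273 - (71/1190 - 11*3/1190 + (-5*(-2)²)/170) = -15273 - (71/1190 - 1/1190*33 + (-5*4)/170) = -15273 - (71/1190 - 33/1190 + (1/170)*(-20)) = -15273 - (71/1190 - 33/1190 - 2/17) = -15273 - 1*(-3/35) = -15273 + 3/35 = -534552/35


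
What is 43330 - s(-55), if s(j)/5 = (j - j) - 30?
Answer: 43480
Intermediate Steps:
s(j) = -150 (s(j) = 5*((j - j) - 30) = 5*(0 - 30) = 5*(-30) = -150)
43330 - s(-55) = 43330 - 1*(-150) = 43330 + 150 = 43480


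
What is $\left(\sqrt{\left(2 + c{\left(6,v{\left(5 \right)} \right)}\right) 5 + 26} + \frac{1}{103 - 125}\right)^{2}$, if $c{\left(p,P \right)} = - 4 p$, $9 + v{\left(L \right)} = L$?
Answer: $\frac{\left(-1 + 44 i \sqrt{21}\right)^{2}}{484} \approx -83.998 - 0.8332 i$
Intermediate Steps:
$v{\left(L \right)} = -9 + L$
$\left(\sqrt{\left(2 + c{\left(6,v{\left(5 \right)} \right)}\right) 5 + 26} + \frac{1}{103 - 125}\right)^{2} = \left(\sqrt{\left(2 - 24\right) 5 + 26} + \frac{1}{103 - 125}\right)^{2} = \left(\sqrt{\left(2 - 24\right) 5 + 26} + \frac{1}{-22}\right)^{2} = \left(\sqrt{\left(-22\right) 5 + 26} - \frac{1}{22}\right)^{2} = \left(\sqrt{-110 + 26} - \frac{1}{22}\right)^{2} = \left(\sqrt{-84} - \frac{1}{22}\right)^{2} = \left(2 i \sqrt{21} - \frac{1}{22}\right)^{2} = \left(- \frac{1}{22} + 2 i \sqrt{21}\right)^{2}$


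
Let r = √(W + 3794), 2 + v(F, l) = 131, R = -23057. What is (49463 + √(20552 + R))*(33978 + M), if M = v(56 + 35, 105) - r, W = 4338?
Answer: (34107 - 2*√2033)*(49463 + I*√2505) ≈ 1.6826e+9 + 1.7025e+6*I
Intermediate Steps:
v(F, l) = 129 (v(F, l) = -2 + 131 = 129)
r = 2*√2033 (r = √(4338 + 3794) = √8132 = 2*√2033 ≈ 90.178)
M = 129 - 2*√2033 ≈ 38.822
(49463 + √(20552 + R))*(33978 + M) = (49463 + √(20552 - 23057))*(33978 + (129 - 2*√2033)) = (49463 + √(-2505))*(34107 - 2*√2033) = (49463 + I*√2505)*(34107 - 2*√2033) = (34107 - 2*√2033)*(49463 + I*√2505)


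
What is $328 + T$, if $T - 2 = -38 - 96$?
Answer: $196$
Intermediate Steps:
$T = -132$ ($T = 2 - 134 = -132$)
$328 + T = 328 - 132 = 196$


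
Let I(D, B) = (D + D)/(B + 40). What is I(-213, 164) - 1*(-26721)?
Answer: 908443/34 ≈ 26719.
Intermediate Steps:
I(D, B) = 2*D/(40 + B) (I(D, B) = (2*D)/(40 + B) = 2*D/(40 + B))
I(-213, 164) - 1*(-26721) = 2*(-213)/(40 + 164) - 1*(-26721) = 2*(-213)/204 + 26721 = 2*(-213)*(1/204) + 26721 = -71/34 + 26721 = 908443/34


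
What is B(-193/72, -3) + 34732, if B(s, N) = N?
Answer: 34729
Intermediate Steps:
B(-193/72, -3) + 34732 = -3 + 34732 = 34729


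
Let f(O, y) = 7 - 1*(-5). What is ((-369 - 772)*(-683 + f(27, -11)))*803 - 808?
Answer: 614784825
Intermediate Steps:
f(O, y) = 12 (f(O, y) = 7 + 5 = 12)
((-369 - 772)*(-683 + f(27, -11)))*803 - 808 = ((-369 - 772)*(-683 + 12))*803 - 808 = -1141*(-671)*803 - 808 = 765611*803 - 808 = 614785633 - 808 = 614784825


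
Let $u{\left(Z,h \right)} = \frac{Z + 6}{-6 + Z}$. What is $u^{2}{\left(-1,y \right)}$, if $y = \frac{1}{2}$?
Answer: $\frac{25}{49} \approx 0.5102$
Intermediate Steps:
$y = \frac{1}{2} \approx 0.5$
$u{\left(Z,h \right)} = \frac{6 + Z}{-6 + Z}$
$u^{2}{\left(-1,y \right)} = \left(\frac{6 - 1}{-6 - 1}\right)^{2} = \left(\frac{1}{-7} \cdot 5\right)^{2} = \left(\left(- \frac{1}{7}\right) 5\right)^{2} = \left(- \frac{5}{7}\right)^{2} = \frac{25}{49}$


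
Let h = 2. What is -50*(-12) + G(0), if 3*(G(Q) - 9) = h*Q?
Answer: 609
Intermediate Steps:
G(Q) = 9 + 2*Q/3 (G(Q) = 9 + (2*Q)/3 = 9 + 2*Q/3)
-50*(-12) + G(0) = -50*(-12) + (9 + (⅔)*0) = 600 + (9 + 0) = 600 + 9 = 609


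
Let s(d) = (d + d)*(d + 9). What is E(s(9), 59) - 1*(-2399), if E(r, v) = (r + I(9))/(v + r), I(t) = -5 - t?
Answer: 919127/383 ≈ 2399.8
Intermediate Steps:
s(d) = 2*d*(9 + d) (s(d) = (2*d)*(9 + d) = 2*d*(9 + d))
E(r, v) = (-14 + r)/(r + v) (E(r, v) = (r + (-5 - 1*9))/(v + r) = (r + (-5 - 9))/(r + v) = (r - 14)/(r + v) = (-14 + r)/(r + v))
E(s(9), 59) - 1*(-2399) = (-14 + 2*9*(9 + 9))/(2*9*(9 + 9) + 59) - 1*(-2399) = (-14 + 2*9*18)/(2*9*18 + 59) + 2399 = (-14 + 324)/(324 + 59) + 2399 = 310/383 + 2399 = 919127/383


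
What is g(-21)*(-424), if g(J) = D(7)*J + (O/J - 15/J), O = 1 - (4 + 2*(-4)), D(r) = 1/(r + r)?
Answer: 9116/21 ≈ 434.10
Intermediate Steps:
D(r) = 1/(2*r)
O = 5 (O = 1 - (4 - 8) = 1 - 1*(-4) = 1 + 4 = 5)
g(J) = -10/J + J/14 (g(J) = ((1/2)/7)*J + (5/J - 15/J) = ((1/2)*(1/7))*J - 10/J = J/14 - 10/J = -10/J + J/14)
g(-21)*(-424) = (-10/(-21) + (1/14)*(-21))*(-424) = (-10*(-1/21) - 3/2)*(-424) = (10/21 - 3/2)*(-424) = -43/42*(-424) = 9116/21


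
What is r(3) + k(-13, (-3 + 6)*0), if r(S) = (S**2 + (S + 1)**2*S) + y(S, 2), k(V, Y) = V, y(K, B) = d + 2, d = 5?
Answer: 51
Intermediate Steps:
y(K, B) = 7 (y(K, B) = 5 + 2 = 7)
r(S) = 7 + S**2 + S*(1 + S)**2 (r(S) = (S**2 + (S + 1)**2*S) + 7 = (S**2 + (1 + S)**2*S) + 7 = (S**2 + S*(1 + S)**2) + 7 = 7 + S**2 + S*(1 + S)**2)
r(3) + k(-13, (-3 + 6)*0) = (7 + 3**2 + 3*(1 + 3)**2) - 13 = (7 + 9 + 3*4**2) - 13 = (7 + 9 + 3*16) - 13 = (7 + 9 + 48) - 13 = 64 - 13 = 51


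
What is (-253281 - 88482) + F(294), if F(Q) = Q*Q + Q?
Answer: -255033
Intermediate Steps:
F(Q) = Q + Q**2 (F(Q) = Q**2 + Q = Q + Q**2)
(-253281 - 88482) + F(294) = (-253281 - 88482) + 294*(1 + 294) = -341763 + 294*295 = -341763 + 86730 = -255033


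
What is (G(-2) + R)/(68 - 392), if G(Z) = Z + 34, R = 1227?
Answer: -1259/324 ≈ -3.8858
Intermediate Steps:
G(Z) = 34 + Z
(G(-2) + R)/(68 - 392) = ((34 - 2) + 1227)/(68 - 392) = (32 + 1227)/(-324) = -1/324*1259 = -1259/324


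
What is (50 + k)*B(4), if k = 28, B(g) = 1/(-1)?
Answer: -78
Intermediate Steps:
B(g) = -1
(50 + k)*B(4) = (50 + 28)*(-1) = 78*(-1) = -78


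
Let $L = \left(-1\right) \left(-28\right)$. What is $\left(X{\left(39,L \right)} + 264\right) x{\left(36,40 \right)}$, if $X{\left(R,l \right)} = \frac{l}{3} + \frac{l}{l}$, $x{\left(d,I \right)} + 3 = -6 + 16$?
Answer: $\frac{5761}{3} \approx 1920.3$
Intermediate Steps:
$x{\left(d,I \right)} = 7$ ($x{\left(d,I \right)} = -3 + \left(-6 + 16\right) = -3 + 10 = 7$)
$L = 28$
$X{\left(R,l \right)} = 1 + \frac{l}{3}$ ($X{\left(R,l \right)} = l \frac{1}{3} + 1 = \frac{l}{3} + 1 = 1 + \frac{l}{3}$)
$\left(X{\left(39,L \right)} + 264\right) x{\left(36,40 \right)} = \left(\left(1 + \frac{1}{3} \cdot 28\right) + 264\right) 7 = \left(\left(1 + \frac{28}{3}\right) + 264\right) 7 = \left(\frac{31}{3} + 264\right) 7 = \frac{823}{3} \cdot 7 = \frac{5761}{3}$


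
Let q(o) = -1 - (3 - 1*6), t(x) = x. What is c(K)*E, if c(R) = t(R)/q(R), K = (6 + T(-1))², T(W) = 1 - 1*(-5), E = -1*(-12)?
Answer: 864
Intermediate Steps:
E = 12
T(W) = 6 (T(W) = 1 + 5 = 6)
K = 144 (K = (6 + 6)² = 12² = 144)
q(o) = 2 (q(o) = -1 - (3 - 6) = -1 - 1*(-3) = -1 + 3 = 2)
c(R) = R/2
c(K)*E = ((½)*144)*12 = 72*12 = 864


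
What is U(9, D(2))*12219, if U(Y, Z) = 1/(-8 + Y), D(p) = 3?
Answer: 12219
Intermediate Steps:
U(9, D(2))*12219 = 12219/(-8 + 9) = 12219/1 = 1*12219 = 12219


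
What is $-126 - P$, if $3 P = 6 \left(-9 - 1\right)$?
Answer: $-106$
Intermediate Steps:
$P = -20$ ($P = \frac{6 \left(-9 - 1\right)}{3} = \frac{6 \left(-10\right)}{3} = \frac{1}{3} \left(-60\right) = -20$)
$-126 - P = -126 - -20 = -126 + 20 = -106$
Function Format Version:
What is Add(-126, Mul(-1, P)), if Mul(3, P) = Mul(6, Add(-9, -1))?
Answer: -106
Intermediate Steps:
P = -20 (P = Mul(Rational(1, 3), Mul(6, Add(-9, -1))) = Mul(Rational(1, 3), Mul(6, -10)) = Mul(Rational(1, 3), -60) = -20)
Add(-126, Mul(-1, P)) = Add(-126, Mul(-1, -20)) = Add(-126, 20) = -106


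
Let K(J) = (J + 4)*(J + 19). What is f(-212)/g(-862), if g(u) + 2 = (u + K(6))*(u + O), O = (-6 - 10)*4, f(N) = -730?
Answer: -73/56671 ≈ -0.0012881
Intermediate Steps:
K(J) = (4 + J)*(19 + J)
O = -64 (O = -16*4 = -64)
g(u) = -2 + (-64 + u)*(250 + u) (g(u) = -2 + (u + (76 + 6² + 23*6))*(u - 64) = -2 + (u + (76 + 36 + 138))*(-64 + u) = -2 + (u + 250)*(-64 + u) = -2 + (250 + u)*(-64 + u) = -2 + (-64 + u)*(250 + u))
f(-212)/g(-862) = -730/(-16002 + (-862)² + 186*(-862)) = -730/(-16002 + 743044 - 160332) = -730/566710 = -730*1/566710 = -73/56671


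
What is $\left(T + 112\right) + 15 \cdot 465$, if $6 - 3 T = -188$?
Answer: $\frac{21455}{3} \approx 7151.7$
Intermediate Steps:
$T = \frac{194}{3}$ ($T = 2 - - \frac{188}{3} = 2 + \frac{188}{3} = \frac{194}{3} \approx 64.667$)
$\left(T + 112\right) + 15 \cdot 465 = \left(\frac{194}{3} + 112\right) + 15 \cdot 465 = \frac{530}{3} + 6975 = \frac{21455}{3}$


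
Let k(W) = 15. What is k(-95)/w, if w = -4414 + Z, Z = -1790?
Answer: -5/2068 ≈ -0.0024178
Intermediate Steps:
w = -6204 (w = -4414 - 1790 = -6204)
k(-95)/w = 15/(-6204) = 15*(-1/6204) = -5/2068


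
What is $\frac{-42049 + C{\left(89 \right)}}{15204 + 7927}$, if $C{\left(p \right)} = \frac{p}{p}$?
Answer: $- \frac{42048}{23131} \approx -1.8178$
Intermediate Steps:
$C{\left(p \right)} = 1$
$\frac{-42049 + C{\left(89 \right)}}{15204 + 7927} = \frac{-42049 + 1}{15204 + 7927} = - \frac{42048}{23131}$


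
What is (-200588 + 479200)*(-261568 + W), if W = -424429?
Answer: -191126996164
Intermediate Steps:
(-200588 + 479200)*(-261568 + W) = (-200588 + 479200)*(-261568 - 424429) = 278612*(-685997) = -191126996164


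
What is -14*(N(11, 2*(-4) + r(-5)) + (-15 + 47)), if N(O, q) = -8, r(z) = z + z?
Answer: -336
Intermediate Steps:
r(z) = 2*z
-14*(N(11, 2*(-4) + r(-5)) + (-15 + 47)) = -14*(-8 + (-15 + 47)) = -14*(-8 + 32) = -14*24 = -336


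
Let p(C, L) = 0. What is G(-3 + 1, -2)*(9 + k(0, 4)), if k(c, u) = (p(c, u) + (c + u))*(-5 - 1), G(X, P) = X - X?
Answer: 0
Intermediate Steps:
G(X, P) = 0
k(c, u) = -6*c - 6*u (k(c, u) = (0 + (c + u))*(-5 - 1) = (c + u)*(-6) = -6*c - 6*u)
G(-3 + 1, -2)*(9 + k(0, 4)) = 0*(9 + (-6*0 - 6*4)) = 0*(9 + (0 - 24)) = 0*(9 - 24) = 0*(-15) = 0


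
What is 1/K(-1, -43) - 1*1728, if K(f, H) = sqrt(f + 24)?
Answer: -1728 + sqrt(23)/23 ≈ -1727.8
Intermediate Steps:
K(f, H) = sqrt(24 + f)
1/K(-1, -43) - 1*1728 = 1/(sqrt(24 - 1)) - 1*1728 = 1/(sqrt(23)) - 1728 = sqrt(23)/23 - 1728 = -1728 + sqrt(23)/23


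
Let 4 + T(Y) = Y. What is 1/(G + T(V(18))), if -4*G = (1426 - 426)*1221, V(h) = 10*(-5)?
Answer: -1/305304 ≈ -3.2754e-6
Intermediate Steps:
V(h) = -50
T(Y) = -4 + Y
G = -305250 (G = -(1426 - 426)*1221/4 = -250*1221 = -1/4*1221000 = -305250)
1/(G + T(V(18))) = 1/(-305250 + (-4 - 50)) = 1/(-305250 - 54) = 1/(-305304) = -1/305304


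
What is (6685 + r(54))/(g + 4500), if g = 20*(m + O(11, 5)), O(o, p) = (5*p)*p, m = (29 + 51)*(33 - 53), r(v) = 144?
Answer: -6829/25000 ≈ -0.27316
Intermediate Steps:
m = -1600 (m = 80*(-20) = -1600)
O(o, p) = 5*p**2
g = -29500 (g = 20*(-1600 + 5*5**2) = 20*(-1600 + 5*25) = 20*(-1600 + 125) = 20*(-1475) = -29500)
(6685 + r(54))/(g + 4500) = (6685 + 144)/(-29500 + 4500) = 6829/(-25000) = 6829*(-1/25000) = -6829/25000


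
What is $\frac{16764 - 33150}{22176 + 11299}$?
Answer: $- \frac{16386}{33475} \approx -0.4895$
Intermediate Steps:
$\frac{16764 - 33150}{22176 + 11299} = \frac{16764 - 33150}{33475} = \left(-16386\right) \frac{1}{33475} = - \frac{16386}{33475}$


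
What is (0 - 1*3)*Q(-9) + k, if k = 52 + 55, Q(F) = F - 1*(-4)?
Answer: 122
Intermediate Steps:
Q(F) = 4 + F (Q(F) = F + 4 = 4 + F)
k = 107
(0 - 1*3)*Q(-9) + k = (0 - 1*3)*(4 - 9) + 107 = (0 - 3)*(-5) + 107 = -3*(-5) + 107 = 15 + 107 = 122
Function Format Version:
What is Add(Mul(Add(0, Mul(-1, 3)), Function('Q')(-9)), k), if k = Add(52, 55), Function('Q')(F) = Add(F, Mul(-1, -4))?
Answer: 122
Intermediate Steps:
Function('Q')(F) = Add(4, F) (Function('Q')(F) = Add(F, 4) = Add(4, F))
k = 107
Add(Mul(Add(0, Mul(-1, 3)), Function('Q')(-9)), k) = Add(Mul(Add(0, Mul(-1, 3)), Add(4, -9)), 107) = Add(Mul(Add(0, -3), -5), 107) = Add(Mul(-3, -5), 107) = Add(15, 107) = 122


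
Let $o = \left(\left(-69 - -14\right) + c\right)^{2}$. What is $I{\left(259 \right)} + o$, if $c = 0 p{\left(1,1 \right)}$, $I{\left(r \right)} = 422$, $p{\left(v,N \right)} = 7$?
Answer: $3447$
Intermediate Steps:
$c = 0$ ($c = 0 \cdot 7 = 0$)
$o = 3025$ ($o = \left(\left(-69 - -14\right) + 0\right)^{2} = \left(\left(-69 + 14\right) + 0\right)^{2} = \left(-55 + 0\right)^{2} = \left(-55\right)^{2} = 3025$)
$I{\left(259 \right)} + o = 422 + 3025 = 3447$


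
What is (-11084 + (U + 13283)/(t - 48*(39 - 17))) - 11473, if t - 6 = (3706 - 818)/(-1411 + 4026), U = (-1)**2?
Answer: -30952737897/1371431 ≈ -22570.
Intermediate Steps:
U = 1
t = 18578/2615 (t = 6 + (3706 - 818)/(-1411 + 4026) = 6 + 2888/2615 = 18578/2615 ≈ 7.1044)
(-11084 + (U + 13283)/(t - 48*(39 - 17))) - 11473 = (-11084 + (1 + 13283)/(18578/2615 - 48*(39 - 17))) - 11473 = (-11084 + 13284/(18578/2615 - 48*22)) - 11473 = (-11084 + 13284/(18578/2615 - 1056)) - 11473 = (-11084 + 13284/(-2742862/2615)) - 11473 = (-11084 + 13284*(-2615/2742862)) - 11473 = (-11084 - 17368830/1371431) - 11473 = -15218310034/1371431 - 11473 = -30952737897/1371431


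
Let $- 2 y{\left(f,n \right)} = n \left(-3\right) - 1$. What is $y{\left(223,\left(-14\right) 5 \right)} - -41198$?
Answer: $\frac{82187}{2} \approx 41094.0$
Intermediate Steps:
$y{\left(f,n \right)} = \frac{1}{2} + \frac{3 n}{2}$ ($y{\left(f,n \right)} = - \frac{n \left(-3\right) - 1}{2} = - \frac{- 3 n - 1}{2} = - \frac{-1 - 3 n}{2} = \frac{1}{2} + \frac{3 n}{2}$)
$y{\left(223,\left(-14\right) 5 \right)} - -41198 = \left(\frac{1}{2} + \frac{3 \left(\left(-14\right) 5\right)}{2}\right) - -41198 = \left(\frac{1}{2} + \frac{3}{2} \left(-70\right)\right) + 41198 = \left(\frac{1}{2} - 105\right) + 41198 = - \frac{209}{2} + 41198 = \frac{82187}{2}$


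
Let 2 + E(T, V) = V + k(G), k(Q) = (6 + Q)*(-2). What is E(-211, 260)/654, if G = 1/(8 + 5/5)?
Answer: 1106/2943 ≈ 0.37581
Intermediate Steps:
G = 1/9 (G = 1/(8 + 5*(1/5)) = 1/(8 + 1) = 1/9 ≈ 0.11111)
k(Q) = -12 - 2*Q
E(T, V) = -128/9 + V (E(T, V) = -2 + (V + (-12 - 2*1/9)) = -2 + (V + (-12 - 2/9)) = -2 + (V - 110/9) = -2 + (-110/9 + V) = -128/9 + V)
E(-211, 260)/654 = (-128/9 + 260)/654 = (2212/9)*(1/654) = 1106/2943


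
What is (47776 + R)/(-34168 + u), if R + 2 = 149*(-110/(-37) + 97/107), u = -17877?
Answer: -191425757/206046155 ≈ -0.92904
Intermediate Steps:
R = 2280573/3959 (R = -2 + 149*(-110/(-37) + 97/107) = -2 + 149*(-110*(-1/37) + 97*(1/107)) = -2 + 149*(110/37 + 97/107) = -2 + 149*(15359/3959) = -2 + 2288491/3959 = 2280573/3959 ≈ 576.05)
(47776 + R)/(-34168 + u) = (47776 + 2280573/3959)/(-34168 - 17877) = (191425757/3959)/(-52045) = (191425757/3959)*(-1/52045) = -191425757/206046155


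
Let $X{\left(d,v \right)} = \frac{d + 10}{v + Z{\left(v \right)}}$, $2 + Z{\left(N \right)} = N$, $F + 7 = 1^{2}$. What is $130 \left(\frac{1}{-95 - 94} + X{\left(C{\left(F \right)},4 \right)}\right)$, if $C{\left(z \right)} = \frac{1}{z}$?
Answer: $\frac{80275}{378} \approx 212.37$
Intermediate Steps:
$F = -6$ ($F = -7 + 1^{2} = -7 + 1 = -6$)
$Z{\left(N \right)} = -2 + N$
$X{\left(d,v \right)} = \frac{10 + d}{-2 + 2 v}$ ($X{\left(d,v \right)} = \frac{d + 10}{v + \left(-2 + v\right)} = \frac{10 + d}{-2 + 2 v}$)
$130 \left(\frac{1}{-95 - 94} + X{\left(C{\left(F \right)},4 \right)}\right) = 130 \left(\frac{1}{-95 - 94} + \frac{10 + \frac{1}{-6}}{2 \left(-1 + 4\right)}\right) = 130 \left(\frac{1}{-189} + \frac{10 - \frac{1}{6}}{2 \cdot 3}\right) = 130 \left(- \frac{1}{189} + \frac{1}{2} \cdot \frac{1}{3} \cdot \frac{59}{6}\right) = 130 \left(- \frac{1}{189} + \frac{59}{36}\right) = 130 \cdot \frac{1235}{756} = \frac{80275}{378}$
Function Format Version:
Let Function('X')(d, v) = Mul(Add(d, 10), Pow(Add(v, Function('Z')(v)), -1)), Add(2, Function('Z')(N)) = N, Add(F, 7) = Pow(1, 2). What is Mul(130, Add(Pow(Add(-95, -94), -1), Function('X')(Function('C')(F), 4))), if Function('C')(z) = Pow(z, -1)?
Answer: Rational(80275, 378) ≈ 212.37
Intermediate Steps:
F = -6 (F = Add(-7, Pow(1, 2)) = Add(-7, 1) = -6)
Function('Z')(N) = Add(-2, N)
Function('X')(d, v) = Mul(Pow(Add(-2, Mul(2, v)), -1), Add(10, d)) (Function('X')(d, v) = Mul(Add(d, 10), Pow(Add(v, Add(-2, v)), -1)) = Mul(Add(10, d), Pow(Add(-2, Mul(2, v)), -1)) = Mul(Pow(Add(-2, Mul(2, v)), -1), Add(10, d)))
Mul(130, Add(Pow(Add(-95, -94), -1), Function('X')(Function('C')(F), 4))) = Mul(130, Add(Pow(Add(-95, -94), -1), Mul(Rational(1, 2), Pow(Add(-1, 4), -1), Add(10, Pow(-6, -1))))) = Mul(130, Add(Pow(-189, -1), Mul(Rational(1, 2), Pow(3, -1), Add(10, Rational(-1, 6))))) = Mul(130, Add(Rational(-1, 189), Mul(Rational(1, 2), Rational(1, 3), Rational(59, 6)))) = Mul(130, Add(Rational(-1, 189), Rational(59, 36))) = Mul(130, Rational(1235, 756)) = Rational(80275, 378)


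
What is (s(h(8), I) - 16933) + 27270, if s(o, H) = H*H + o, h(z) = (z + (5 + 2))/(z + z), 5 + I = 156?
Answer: 530223/16 ≈ 33139.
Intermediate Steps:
I = 151 (I = -5 + 156 = 151)
h(z) = (7 + z)/(2*z) (h(z) = (z + 7)/((2*z)) = (7 + z)*(1/(2*z)) = (7 + z)/(2*z))
s(o, H) = o + H² (s(o, H) = H² + o = o + H²)
(s(h(8), I) - 16933) + 27270 = (((½)*(7 + 8)/8 + 151²) - 16933) + 27270 = (((½)*(⅛)*15 + 22801) - 16933) + 27270 = ((15/16 + 22801) - 16933) + 27270 = (364831/16 - 16933) + 27270 = 93903/16 + 27270 = 530223/16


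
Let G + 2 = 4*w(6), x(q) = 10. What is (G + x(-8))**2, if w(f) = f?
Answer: 1024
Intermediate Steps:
G = 22 (G = -2 + 4*6 = -2 + 24 = 22)
(G + x(-8))**2 = (22 + 10)**2 = 32**2 = 1024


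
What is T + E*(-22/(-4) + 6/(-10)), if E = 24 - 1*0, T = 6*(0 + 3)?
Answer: 678/5 ≈ 135.60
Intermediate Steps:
T = 18 (T = 6*3 = 18)
E = 24 (E = 24 + 0 = 24)
T + E*(-22/(-4) + 6/(-10)) = 18 + 24*(-22/(-4) + 6/(-10)) = 18 + 24*(-22*(-¼) + 6*(-⅒)) = 18 + 24*(11/2 - ⅗) = 18 + 24*(49/10) = 18 + 588/5 = 678/5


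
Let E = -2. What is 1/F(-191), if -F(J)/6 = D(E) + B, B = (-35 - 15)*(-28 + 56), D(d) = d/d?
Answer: 1/8394 ≈ 0.00011913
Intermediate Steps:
D(d) = 1
B = -1400 (B = -50*28 = -1400)
F(J) = 8394 (F(J) = -6*(1 - 1400) = -6*(-1399) = 8394)
1/F(-191) = 1/8394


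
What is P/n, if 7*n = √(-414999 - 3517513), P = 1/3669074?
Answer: -7*I*√245782/3607169383472 ≈ -9.6207e-10*I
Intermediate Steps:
P = 1/3669074 ≈ 2.7255e-7
n = 4*I*√245782/7 (n = √(-414999 - 3517513)/7 = √(-3932512)/7 = (4*I*√245782)/7 = 4*I*√245782/7 ≈ 283.29*I)
P/n = 1/(3669074*((4*I*√245782/7))) = (-7*I*√245782/983128)/3669074 = -7*I*√245782/3607169383472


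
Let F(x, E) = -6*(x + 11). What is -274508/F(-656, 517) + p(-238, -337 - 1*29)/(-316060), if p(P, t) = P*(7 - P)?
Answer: -4326766939/61157610 ≈ -70.748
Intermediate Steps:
F(x, E) = -66 - 6*x (F(x, E) = -6*(11 + x) = -66 - 6*x)
-274508/F(-656, 517) + p(-238, -337 - 1*29)/(-316060) = -274508/(-66 - 6*(-656)) - 238*(7 - 1*(-238))/(-316060) = -274508/(-66 + 3936) - 238*(7 + 238)*(-1/316060) = -274508/3870 - 238*245*(-1/316060) = -274508*1/3870 - 58310*(-1/316060) = -137254/1935 + 5831/31606 = -4326766939/61157610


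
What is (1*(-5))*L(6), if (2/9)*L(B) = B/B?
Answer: -45/2 ≈ -22.500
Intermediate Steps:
L(B) = 9/2 (L(B) = 9*(B/B)/2 = (9/2)*1 = 9/2)
(1*(-5))*L(6) = (1*(-5))*(9/2) = -5*9/2 = -45/2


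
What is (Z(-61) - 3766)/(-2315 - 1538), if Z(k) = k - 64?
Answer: 3891/3853 ≈ 1.0099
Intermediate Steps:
Z(k) = -64 + k
(Z(-61) - 3766)/(-2315 - 1538) = ((-64 - 61) - 3766)/(-2315 - 1538) = (-125 - 3766)/(-3853) = -3891*(-1/3853) = 3891/3853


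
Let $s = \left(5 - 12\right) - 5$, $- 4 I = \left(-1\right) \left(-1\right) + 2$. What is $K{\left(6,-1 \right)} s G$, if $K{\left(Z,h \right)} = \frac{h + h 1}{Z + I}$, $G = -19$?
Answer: $- \frac{608}{7} \approx -86.857$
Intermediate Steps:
$I = - \frac{3}{4}$ ($I = - \frac{\left(-1\right) \left(-1\right) + 2}{4} = - \frac{1 + 2}{4} = \left(- \frac{1}{4}\right) 3 = - \frac{3}{4} \approx -0.75$)
$K{\left(Z,h \right)} = \frac{2 h}{- \frac{3}{4} + Z}$ ($K{\left(Z,h \right)} = \frac{h + h 1}{Z - \frac{3}{4}} = \frac{h + h}{- \frac{3}{4} + Z} = \frac{2 h}{- \frac{3}{4} + Z}$)
$s = -12$ ($s = -7 - 5 = -12$)
$K{\left(6,-1 \right)} s G = 8 \left(-1\right) \frac{1}{-3 + 4 \cdot 6} \left(-12\right) \left(-19\right) = 8 \left(-1\right) \frac{1}{-3 + 24} \left(-12\right) \left(-19\right) = 8 \left(-1\right) \frac{1}{21} \left(-12\right) \left(-19\right) = \left(- \frac{8}{21}\right) \left(-12\right) \left(-19\right) = \frac{32}{7} \left(-19\right) = - \frac{608}{7}$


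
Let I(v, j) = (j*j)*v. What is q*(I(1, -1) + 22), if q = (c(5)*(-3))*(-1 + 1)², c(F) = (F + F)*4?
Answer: 0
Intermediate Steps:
I(v, j) = v*j² (I(v, j) = j²*v = v*j²)
c(F) = 8*F (c(F) = (2*F)*4 = 8*F)
q = 0 (q = ((8*5)*(-3))*(-1 + 1)² = (40*(-3))*0² = -120*0 = 0)
q*(I(1, -1) + 22) = 0*(1*(-1)² + 22) = 0*(1*1 + 22) = 0*(1 + 22) = 0*23 = 0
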